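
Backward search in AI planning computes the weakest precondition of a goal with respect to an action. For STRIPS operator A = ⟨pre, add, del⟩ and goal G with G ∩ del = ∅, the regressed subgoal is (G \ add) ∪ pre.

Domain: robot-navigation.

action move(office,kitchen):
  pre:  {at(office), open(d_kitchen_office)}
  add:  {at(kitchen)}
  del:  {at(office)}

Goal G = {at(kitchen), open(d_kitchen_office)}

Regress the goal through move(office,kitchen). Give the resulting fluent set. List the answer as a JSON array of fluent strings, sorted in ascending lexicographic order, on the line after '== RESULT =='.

Regress:
  G ∩ del = {}  (empty — regression defined)
  G \ add = {at(kitchen), open(d_kitchen_office)} \ {at(kitchen)} = {open(d_kitchen_office)}
  ∪ pre   = {open(d_kitchen_office)} ∪ {at(office), open(d_kitchen_office)}
          = {at(office), open(d_kitchen_office)}

== RESULT ==
["at(office)", "open(d_kitchen_office)"]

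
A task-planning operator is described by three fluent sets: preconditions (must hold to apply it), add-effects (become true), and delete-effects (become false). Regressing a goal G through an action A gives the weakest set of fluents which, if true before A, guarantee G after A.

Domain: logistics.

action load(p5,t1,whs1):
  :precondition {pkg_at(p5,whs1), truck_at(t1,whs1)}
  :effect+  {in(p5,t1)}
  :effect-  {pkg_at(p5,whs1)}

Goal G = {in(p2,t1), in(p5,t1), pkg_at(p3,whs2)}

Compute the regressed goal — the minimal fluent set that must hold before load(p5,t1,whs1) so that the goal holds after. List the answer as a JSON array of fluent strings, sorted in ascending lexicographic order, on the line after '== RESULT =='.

Regress:
  G ∩ del = {}  (empty — regression defined)
  G \ add = {in(p2,t1), in(p5,t1), pkg_at(p3,whs2)} \ {in(p5,t1)} = {in(p2,t1), pkg_at(p3,whs2)}
  ∪ pre   = {in(p2,t1), pkg_at(p3,whs2)} ∪ {pkg_at(p5,whs1), truck_at(t1,whs1)}
          = {in(p2,t1), pkg_at(p3,whs2), pkg_at(p5,whs1), truck_at(t1,whs1)}

== RESULT ==
["in(p2,t1)", "pkg_at(p3,whs2)", "pkg_at(p5,whs1)", "truck_at(t1,whs1)"]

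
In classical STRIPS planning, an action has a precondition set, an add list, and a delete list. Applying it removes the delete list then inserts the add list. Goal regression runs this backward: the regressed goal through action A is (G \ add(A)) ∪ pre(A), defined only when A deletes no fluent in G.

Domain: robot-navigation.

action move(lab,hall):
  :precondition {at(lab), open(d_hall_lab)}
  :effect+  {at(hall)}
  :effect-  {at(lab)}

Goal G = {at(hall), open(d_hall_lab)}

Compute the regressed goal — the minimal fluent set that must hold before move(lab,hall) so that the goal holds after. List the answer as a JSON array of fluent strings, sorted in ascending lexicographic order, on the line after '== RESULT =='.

Regress:
  G ∩ del = {}  (empty — regression defined)
  G \ add = {at(hall), open(d_hall_lab)} \ {at(hall)} = {open(d_hall_lab)}
  ∪ pre   = {open(d_hall_lab)} ∪ {at(lab), open(d_hall_lab)}
          = {at(lab), open(d_hall_lab)}

== RESULT ==
["at(lab)", "open(d_hall_lab)"]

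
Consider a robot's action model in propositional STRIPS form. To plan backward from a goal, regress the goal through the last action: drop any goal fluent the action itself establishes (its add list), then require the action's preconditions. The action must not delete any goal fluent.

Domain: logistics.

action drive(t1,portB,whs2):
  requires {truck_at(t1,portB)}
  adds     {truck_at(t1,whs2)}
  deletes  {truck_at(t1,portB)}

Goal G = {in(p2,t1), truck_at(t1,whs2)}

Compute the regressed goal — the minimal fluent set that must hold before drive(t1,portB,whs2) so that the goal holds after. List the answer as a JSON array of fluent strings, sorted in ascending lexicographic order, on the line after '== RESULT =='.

Compute (G \ add) ∪ pre:
  G ∩ del = {}  (empty — regression defined)
  G \ add = {in(p2,t1), truck_at(t1,whs2)} \ {truck_at(t1,whs2)} = {in(p2,t1)}
  ∪ pre   = {in(p2,t1)} ∪ {truck_at(t1,portB)}
          = {in(p2,t1), truck_at(t1,portB)}

== RESULT ==
["in(p2,t1)", "truck_at(t1,portB)"]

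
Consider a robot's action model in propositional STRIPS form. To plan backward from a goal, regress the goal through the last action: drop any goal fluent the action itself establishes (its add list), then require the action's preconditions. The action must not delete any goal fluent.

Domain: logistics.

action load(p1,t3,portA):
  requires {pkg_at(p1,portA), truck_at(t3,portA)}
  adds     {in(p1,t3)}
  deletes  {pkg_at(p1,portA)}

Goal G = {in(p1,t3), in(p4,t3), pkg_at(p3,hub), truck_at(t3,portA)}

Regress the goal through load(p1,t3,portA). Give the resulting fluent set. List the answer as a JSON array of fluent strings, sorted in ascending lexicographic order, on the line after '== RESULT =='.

Compute (G \ add) ∪ pre:
  G ∩ del = {}  (empty — regression defined)
  G \ add = {in(p1,t3), in(p4,t3), pkg_at(p3,hub), truck_at(t3,portA)} \ {in(p1,t3)} = {in(p4,t3), pkg_at(p3,hub), truck_at(t3,portA)}
  ∪ pre   = {in(p4,t3), pkg_at(p3,hub), truck_at(t3,portA)} ∪ {pkg_at(p1,portA), truck_at(t3,portA)}
          = {in(p4,t3), pkg_at(p1,portA), pkg_at(p3,hub), truck_at(t3,portA)}

== RESULT ==
["in(p4,t3)", "pkg_at(p1,portA)", "pkg_at(p3,hub)", "truck_at(t3,portA)"]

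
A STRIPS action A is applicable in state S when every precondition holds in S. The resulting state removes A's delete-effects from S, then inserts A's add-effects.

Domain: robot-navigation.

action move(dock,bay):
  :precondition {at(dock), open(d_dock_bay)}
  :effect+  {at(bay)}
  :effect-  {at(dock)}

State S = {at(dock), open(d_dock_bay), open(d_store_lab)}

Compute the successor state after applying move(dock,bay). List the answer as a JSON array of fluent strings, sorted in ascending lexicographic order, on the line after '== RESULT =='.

Progress:
  pre ⊆ S: {at(dock), open(d_dock_bay)} ⊆ S  — applicable
  S \ del = {open(d_dock_bay), open(d_store_lab)}
  ∪ add   = {at(bay), open(d_dock_bay), open(d_store_lab)}

== RESULT ==
["at(bay)", "open(d_dock_bay)", "open(d_store_lab)"]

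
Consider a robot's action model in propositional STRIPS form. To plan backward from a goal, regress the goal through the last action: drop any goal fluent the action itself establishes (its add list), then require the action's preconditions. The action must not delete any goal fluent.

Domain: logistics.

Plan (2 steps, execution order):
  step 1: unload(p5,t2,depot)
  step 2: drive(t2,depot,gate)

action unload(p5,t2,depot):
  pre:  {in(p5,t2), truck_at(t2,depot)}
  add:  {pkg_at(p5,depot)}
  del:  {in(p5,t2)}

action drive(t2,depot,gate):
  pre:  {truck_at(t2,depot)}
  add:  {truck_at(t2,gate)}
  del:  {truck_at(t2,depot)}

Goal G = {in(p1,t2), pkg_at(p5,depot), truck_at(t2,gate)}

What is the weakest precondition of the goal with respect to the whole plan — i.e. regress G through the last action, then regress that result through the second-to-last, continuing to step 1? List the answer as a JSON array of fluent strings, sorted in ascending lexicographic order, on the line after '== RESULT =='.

Regress step by step:
  through step 2 (drive(t2,depot,gate)): drop {truck_at(t2,gate)}, keep {in(p1,t2), pkg_at(p5,depot)}, require {truck_at(t2,depot)}
    → {in(p1,t2), pkg_at(p5,depot), truck_at(t2,depot)}
  through step 1 (unload(p5,t2,depot)): drop {pkg_at(p5,depot)}, keep {in(p1,t2), truck_at(t2,depot)}, require {in(p5,t2), truck_at(t2,depot)}
    → {in(p1,t2), in(p5,t2), truck_at(t2,depot)}

== RESULT ==
["in(p1,t2)", "in(p5,t2)", "truck_at(t2,depot)"]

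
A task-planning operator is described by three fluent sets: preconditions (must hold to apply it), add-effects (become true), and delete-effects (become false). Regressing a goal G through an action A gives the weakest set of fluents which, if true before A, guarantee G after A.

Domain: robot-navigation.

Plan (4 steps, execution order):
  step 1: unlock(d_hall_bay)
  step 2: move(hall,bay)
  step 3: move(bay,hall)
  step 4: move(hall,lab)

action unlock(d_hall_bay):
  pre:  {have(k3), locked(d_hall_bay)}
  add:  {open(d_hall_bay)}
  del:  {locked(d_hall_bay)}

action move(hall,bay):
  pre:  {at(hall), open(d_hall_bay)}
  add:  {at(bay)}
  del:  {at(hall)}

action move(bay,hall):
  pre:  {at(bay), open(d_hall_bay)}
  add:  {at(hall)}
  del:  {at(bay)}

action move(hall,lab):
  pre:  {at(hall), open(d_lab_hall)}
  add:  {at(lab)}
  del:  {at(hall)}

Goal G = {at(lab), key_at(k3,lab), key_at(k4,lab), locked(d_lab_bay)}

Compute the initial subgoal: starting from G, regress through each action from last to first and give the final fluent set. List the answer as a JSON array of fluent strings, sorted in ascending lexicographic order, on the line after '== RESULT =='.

Regress step by step:
  through step 4 (move(hall,lab)): drop {at(lab)}, keep {key_at(k3,lab), key_at(k4,lab), locked(d_lab_bay)}, require {at(hall), open(d_lab_hall)}
    → {at(hall), key_at(k3,lab), key_at(k4,lab), locked(d_lab_bay), open(d_lab_hall)}
  through step 3 (move(bay,hall)): drop {at(hall)}, keep {key_at(k3,lab), key_at(k4,lab), locked(d_lab_bay), open(d_lab_hall)}, require {at(bay), open(d_hall_bay)}
    → {at(bay), key_at(k3,lab), key_at(k4,lab), locked(d_lab_bay), open(d_hall_bay), open(d_lab_hall)}
  through step 2 (move(hall,bay)): drop {at(bay)}, keep {key_at(k3,lab), key_at(k4,lab), locked(d_lab_bay), open(d_hall_bay), open(d_lab_hall)}, require {at(hall), open(d_hall_bay)}
    → {at(hall), key_at(k3,lab), key_at(k4,lab), locked(d_lab_bay), open(d_hall_bay), open(d_lab_hall)}
  through step 1 (unlock(d_hall_bay)): drop {open(d_hall_bay)}, keep {at(hall), key_at(k3,lab), key_at(k4,lab), locked(d_lab_bay), open(d_lab_hall)}, require {have(k3), locked(d_hall_bay)}
    → {at(hall), have(k3), key_at(k3,lab), key_at(k4,lab), locked(d_hall_bay), locked(d_lab_bay), open(d_lab_hall)}

== RESULT ==
["at(hall)", "have(k3)", "key_at(k3,lab)", "key_at(k4,lab)", "locked(d_hall_bay)", "locked(d_lab_bay)", "open(d_lab_hall)"]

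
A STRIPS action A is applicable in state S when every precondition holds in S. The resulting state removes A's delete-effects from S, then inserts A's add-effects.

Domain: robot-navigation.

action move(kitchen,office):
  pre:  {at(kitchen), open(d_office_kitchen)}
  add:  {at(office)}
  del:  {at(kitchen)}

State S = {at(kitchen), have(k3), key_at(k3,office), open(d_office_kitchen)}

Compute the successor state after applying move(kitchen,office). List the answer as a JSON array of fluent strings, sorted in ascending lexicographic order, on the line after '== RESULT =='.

Compute (S \ del) ∪ add:
  pre ⊆ S: {at(kitchen), open(d_office_kitchen)} ⊆ S  — applicable
  S \ del = {have(k3), key_at(k3,office), open(d_office_kitchen)}
  ∪ add   = {at(office), have(k3), key_at(k3,office), open(d_office_kitchen)}

== RESULT ==
["at(office)", "have(k3)", "key_at(k3,office)", "open(d_office_kitchen)"]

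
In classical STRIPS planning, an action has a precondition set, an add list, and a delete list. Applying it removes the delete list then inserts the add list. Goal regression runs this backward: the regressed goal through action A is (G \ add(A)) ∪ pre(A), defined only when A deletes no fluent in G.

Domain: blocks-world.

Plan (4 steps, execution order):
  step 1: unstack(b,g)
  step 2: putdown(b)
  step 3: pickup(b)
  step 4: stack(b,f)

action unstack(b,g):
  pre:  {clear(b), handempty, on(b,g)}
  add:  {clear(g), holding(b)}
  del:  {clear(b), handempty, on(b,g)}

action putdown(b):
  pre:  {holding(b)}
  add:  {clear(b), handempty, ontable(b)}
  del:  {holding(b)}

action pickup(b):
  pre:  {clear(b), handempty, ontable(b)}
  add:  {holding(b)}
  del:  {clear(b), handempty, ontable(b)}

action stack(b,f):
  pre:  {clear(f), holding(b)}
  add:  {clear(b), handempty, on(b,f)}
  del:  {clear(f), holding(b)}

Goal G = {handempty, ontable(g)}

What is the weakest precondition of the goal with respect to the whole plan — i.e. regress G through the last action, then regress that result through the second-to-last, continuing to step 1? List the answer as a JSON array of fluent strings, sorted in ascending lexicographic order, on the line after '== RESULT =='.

Work backward from the goal:
  through step 4 (stack(b,f)): drop {handempty}, keep {ontable(g)}, require {clear(f), holding(b)}
    → {clear(f), holding(b), ontable(g)}
  through step 3 (pickup(b)): drop {holding(b)}, keep {clear(f), ontable(g)}, require {clear(b), handempty, ontable(b)}
    → {clear(b), clear(f), handempty, ontable(b), ontable(g)}
  through step 2 (putdown(b)): drop {clear(b), handempty, ontable(b)}, keep {clear(f), ontable(g)}, require {holding(b)}
    → {clear(f), holding(b), ontable(g)}
  through step 1 (unstack(b,g)): drop {holding(b)}, keep {clear(f), ontable(g)}, require {clear(b), handempty, on(b,g)}
    → {clear(b), clear(f), handempty, on(b,g), ontable(g)}

== RESULT ==
["clear(b)", "clear(f)", "handempty", "on(b,g)", "ontable(g)"]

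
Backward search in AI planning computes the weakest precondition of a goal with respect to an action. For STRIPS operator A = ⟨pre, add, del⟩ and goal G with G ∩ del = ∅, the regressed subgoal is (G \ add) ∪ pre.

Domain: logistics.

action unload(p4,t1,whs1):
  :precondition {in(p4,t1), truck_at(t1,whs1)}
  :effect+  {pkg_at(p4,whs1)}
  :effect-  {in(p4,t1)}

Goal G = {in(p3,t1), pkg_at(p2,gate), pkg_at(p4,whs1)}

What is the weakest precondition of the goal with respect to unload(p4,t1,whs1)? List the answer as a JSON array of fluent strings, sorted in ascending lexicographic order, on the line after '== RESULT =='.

Regress:
  G ∩ del = {}  (empty — regression defined)
  G \ add = {in(p3,t1), pkg_at(p2,gate), pkg_at(p4,whs1)} \ {pkg_at(p4,whs1)} = {in(p3,t1), pkg_at(p2,gate)}
  ∪ pre   = {in(p3,t1), pkg_at(p2,gate)} ∪ {in(p4,t1), truck_at(t1,whs1)}
          = {in(p3,t1), in(p4,t1), pkg_at(p2,gate), truck_at(t1,whs1)}

== RESULT ==
["in(p3,t1)", "in(p4,t1)", "pkg_at(p2,gate)", "truck_at(t1,whs1)"]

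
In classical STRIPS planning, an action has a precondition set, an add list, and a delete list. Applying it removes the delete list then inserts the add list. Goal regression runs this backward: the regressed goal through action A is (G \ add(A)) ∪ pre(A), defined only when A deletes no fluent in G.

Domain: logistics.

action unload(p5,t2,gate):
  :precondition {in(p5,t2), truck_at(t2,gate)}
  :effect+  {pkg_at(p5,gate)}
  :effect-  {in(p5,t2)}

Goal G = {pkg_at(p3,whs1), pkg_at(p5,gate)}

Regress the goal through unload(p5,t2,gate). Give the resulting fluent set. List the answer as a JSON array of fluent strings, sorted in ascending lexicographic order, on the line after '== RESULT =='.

Regress:
  G ∩ del = {}  (empty — regression defined)
  G \ add = {pkg_at(p3,whs1), pkg_at(p5,gate)} \ {pkg_at(p5,gate)} = {pkg_at(p3,whs1)}
  ∪ pre   = {pkg_at(p3,whs1)} ∪ {in(p5,t2), truck_at(t2,gate)}
          = {in(p5,t2), pkg_at(p3,whs1), truck_at(t2,gate)}

== RESULT ==
["in(p5,t2)", "pkg_at(p3,whs1)", "truck_at(t2,gate)"]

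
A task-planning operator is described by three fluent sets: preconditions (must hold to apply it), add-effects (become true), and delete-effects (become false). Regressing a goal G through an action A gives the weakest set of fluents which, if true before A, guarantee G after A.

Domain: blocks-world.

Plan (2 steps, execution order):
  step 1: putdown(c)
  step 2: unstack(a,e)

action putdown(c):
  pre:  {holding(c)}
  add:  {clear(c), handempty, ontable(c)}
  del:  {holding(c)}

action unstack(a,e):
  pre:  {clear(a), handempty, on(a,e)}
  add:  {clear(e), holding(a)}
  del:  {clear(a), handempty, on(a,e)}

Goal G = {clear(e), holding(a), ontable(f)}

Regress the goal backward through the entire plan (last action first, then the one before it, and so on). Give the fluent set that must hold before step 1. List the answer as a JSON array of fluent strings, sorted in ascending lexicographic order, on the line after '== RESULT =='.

Regress step by step:
  through step 2 (unstack(a,e)): drop {clear(e), holding(a)}, keep {ontable(f)}, require {clear(a), handempty, on(a,e)}
    → {clear(a), handempty, on(a,e), ontable(f)}
  through step 1 (putdown(c)): drop {handempty}, keep {clear(a), on(a,e), ontable(f)}, require {holding(c)}
    → {clear(a), holding(c), on(a,e), ontable(f)}

== RESULT ==
["clear(a)", "holding(c)", "on(a,e)", "ontable(f)"]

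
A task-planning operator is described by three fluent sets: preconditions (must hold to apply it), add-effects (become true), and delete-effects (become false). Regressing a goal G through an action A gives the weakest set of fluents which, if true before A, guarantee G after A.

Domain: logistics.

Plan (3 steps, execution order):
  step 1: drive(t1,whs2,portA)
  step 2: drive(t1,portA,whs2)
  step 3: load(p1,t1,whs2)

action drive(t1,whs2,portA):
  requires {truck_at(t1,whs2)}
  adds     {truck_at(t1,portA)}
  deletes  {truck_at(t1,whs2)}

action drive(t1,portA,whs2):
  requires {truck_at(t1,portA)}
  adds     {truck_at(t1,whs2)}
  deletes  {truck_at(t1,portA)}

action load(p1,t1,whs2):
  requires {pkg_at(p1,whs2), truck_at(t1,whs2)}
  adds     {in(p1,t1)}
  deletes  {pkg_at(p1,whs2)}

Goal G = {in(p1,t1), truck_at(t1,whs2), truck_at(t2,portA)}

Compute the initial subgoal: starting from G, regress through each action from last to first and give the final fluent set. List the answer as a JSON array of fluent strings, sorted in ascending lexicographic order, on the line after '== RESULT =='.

Regress step by step:
  through step 3 (load(p1,t1,whs2)): drop {in(p1,t1)}, keep {truck_at(t1,whs2), truck_at(t2,portA)}, require {pkg_at(p1,whs2), truck_at(t1,whs2)}
    → {pkg_at(p1,whs2), truck_at(t1,whs2), truck_at(t2,portA)}
  through step 2 (drive(t1,portA,whs2)): drop {truck_at(t1,whs2)}, keep {pkg_at(p1,whs2), truck_at(t2,portA)}, require {truck_at(t1,portA)}
    → {pkg_at(p1,whs2), truck_at(t1,portA), truck_at(t2,portA)}
  through step 1 (drive(t1,whs2,portA)): drop {truck_at(t1,portA)}, keep {pkg_at(p1,whs2), truck_at(t2,portA)}, require {truck_at(t1,whs2)}
    → {pkg_at(p1,whs2), truck_at(t1,whs2), truck_at(t2,portA)}

== RESULT ==
["pkg_at(p1,whs2)", "truck_at(t1,whs2)", "truck_at(t2,portA)"]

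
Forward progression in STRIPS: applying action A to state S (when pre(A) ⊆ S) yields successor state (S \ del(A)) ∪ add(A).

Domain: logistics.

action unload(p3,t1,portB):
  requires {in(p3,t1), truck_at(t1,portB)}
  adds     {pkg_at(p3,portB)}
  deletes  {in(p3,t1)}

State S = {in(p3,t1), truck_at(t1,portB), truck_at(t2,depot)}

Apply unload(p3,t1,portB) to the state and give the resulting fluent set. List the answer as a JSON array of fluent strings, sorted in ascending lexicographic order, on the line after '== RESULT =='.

Compute (S \ del) ∪ add:
  pre ⊆ S: {in(p3,t1), truck_at(t1,portB)} ⊆ S  — applicable
  S \ del = {truck_at(t1,portB), truck_at(t2,depot)}
  ∪ add   = {pkg_at(p3,portB), truck_at(t1,portB), truck_at(t2,depot)}

== RESULT ==
["pkg_at(p3,portB)", "truck_at(t1,portB)", "truck_at(t2,depot)"]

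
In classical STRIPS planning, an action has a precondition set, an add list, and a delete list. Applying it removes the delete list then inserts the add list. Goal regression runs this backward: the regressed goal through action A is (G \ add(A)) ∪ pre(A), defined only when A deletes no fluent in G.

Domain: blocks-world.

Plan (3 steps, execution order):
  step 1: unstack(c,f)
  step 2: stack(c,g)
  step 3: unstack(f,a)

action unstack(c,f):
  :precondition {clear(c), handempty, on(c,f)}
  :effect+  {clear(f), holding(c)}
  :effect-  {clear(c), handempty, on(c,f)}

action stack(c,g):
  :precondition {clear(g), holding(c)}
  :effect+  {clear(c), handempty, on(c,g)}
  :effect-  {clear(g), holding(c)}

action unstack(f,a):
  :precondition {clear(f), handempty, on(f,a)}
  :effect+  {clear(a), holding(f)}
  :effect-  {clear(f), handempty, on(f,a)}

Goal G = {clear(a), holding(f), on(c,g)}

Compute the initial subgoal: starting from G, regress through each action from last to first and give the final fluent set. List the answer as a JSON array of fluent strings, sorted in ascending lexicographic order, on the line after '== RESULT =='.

Work backward from the goal:
  through step 3 (unstack(f,a)): drop {clear(a), holding(f)}, keep {on(c,g)}, require {clear(f), handempty, on(f,a)}
    → {clear(f), handempty, on(c,g), on(f,a)}
  through step 2 (stack(c,g)): drop {handempty, on(c,g)}, keep {clear(f), on(f,a)}, require {clear(g), holding(c)}
    → {clear(f), clear(g), holding(c), on(f,a)}
  through step 1 (unstack(c,f)): drop {clear(f), holding(c)}, keep {clear(g), on(f,a)}, require {clear(c), handempty, on(c,f)}
    → {clear(c), clear(g), handempty, on(c,f), on(f,a)}

== RESULT ==
["clear(c)", "clear(g)", "handempty", "on(c,f)", "on(f,a)"]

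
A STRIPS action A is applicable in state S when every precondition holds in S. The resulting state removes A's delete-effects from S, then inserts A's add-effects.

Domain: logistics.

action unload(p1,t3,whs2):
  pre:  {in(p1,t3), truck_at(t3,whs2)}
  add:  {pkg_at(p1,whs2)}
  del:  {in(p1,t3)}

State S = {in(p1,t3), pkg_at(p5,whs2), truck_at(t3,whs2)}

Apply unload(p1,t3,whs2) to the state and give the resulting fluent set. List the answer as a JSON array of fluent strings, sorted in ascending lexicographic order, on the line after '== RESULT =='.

Progress:
  pre ⊆ S: {in(p1,t3), truck_at(t3,whs2)} ⊆ S  — applicable
  S \ del = {pkg_at(p5,whs2), truck_at(t3,whs2)}
  ∪ add   = {pkg_at(p1,whs2), pkg_at(p5,whs2), truck_at(t3,whs2)}

== RESULT ==
["pkg_at(p1,whs2)", "pkg_at(p5,whs2)", "truck_at(t3,whs2)"]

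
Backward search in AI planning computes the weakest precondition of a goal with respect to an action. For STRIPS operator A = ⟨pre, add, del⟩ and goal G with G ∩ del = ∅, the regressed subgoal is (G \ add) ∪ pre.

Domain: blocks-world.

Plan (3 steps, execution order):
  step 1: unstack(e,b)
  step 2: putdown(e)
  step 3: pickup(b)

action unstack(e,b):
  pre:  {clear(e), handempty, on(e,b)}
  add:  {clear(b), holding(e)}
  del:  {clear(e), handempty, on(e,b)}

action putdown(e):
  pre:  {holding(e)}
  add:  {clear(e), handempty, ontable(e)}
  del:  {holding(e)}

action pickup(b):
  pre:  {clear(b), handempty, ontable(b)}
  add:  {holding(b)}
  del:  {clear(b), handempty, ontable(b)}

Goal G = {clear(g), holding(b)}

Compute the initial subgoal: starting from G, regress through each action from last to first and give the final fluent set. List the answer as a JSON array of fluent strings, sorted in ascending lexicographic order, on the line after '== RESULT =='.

Work backward from the goal:
  through step 3 (pickup(b)): drop {holding(b)}, keep {clear(g)}, require {clear(b), handempty, ontable(b)}
    → {clear(b), clear(g), handempty, ontable(b)}
  through step 2 (putdown(e)): drop {handempty}, keep {clear(b), clear(g), ontable(b)}, require {holding(e)}
    → {clear(b), clear(g), holding(e), ontable(b)}
  through step 1 (unstack(e,b)): drop {clear(b), holding(e)}, keep {clear(g), ontable(b)}, require {clear(e), handempty, on(e,b)}
    → {clear(e), clear(g), handempty, on(e,b), ontable(b)}

== RESULT ==
["clear(e)", "clear(g)", "handempty", "on(e,b)", "ontable(b)"]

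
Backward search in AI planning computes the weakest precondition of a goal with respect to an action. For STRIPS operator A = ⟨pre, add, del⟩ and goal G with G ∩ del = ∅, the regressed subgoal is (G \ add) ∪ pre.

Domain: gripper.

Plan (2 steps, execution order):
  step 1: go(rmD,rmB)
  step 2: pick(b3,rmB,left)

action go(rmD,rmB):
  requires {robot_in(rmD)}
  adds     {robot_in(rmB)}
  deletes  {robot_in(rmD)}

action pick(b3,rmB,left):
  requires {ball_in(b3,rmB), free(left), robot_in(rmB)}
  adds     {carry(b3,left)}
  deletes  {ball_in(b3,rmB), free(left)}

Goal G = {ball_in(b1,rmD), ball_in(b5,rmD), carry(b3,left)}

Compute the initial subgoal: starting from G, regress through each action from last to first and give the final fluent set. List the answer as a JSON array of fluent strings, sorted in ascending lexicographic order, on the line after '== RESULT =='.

Regress step by step:
  through step 2 (pick(b3,rmB,left)): drop {carry(b3,left)}, keep {ball_in(b1,rmD), ball_in(b5,rmD)}, require {ball_in(b3,rmB), free(left), robot_in(rmB)}
    → {ball_in(b1,rmD), ball_in(b3,rmB), ball_in(b5,rmD), free(left), robot_in(rmB)}
  through step 1 (go(rmD,rmB)): drop {robot_in(rmB)}, keep {ball_in(b1,rmD), ball_in(b3,rmB), ball_in(b5,rmD), free(left)}, require {robot_in(rmD)}
    → {ball_in(b1,rmD), ball_in(b3,rmB), ball_in(b5,rmD), free(left), robot_in(rmD)}

== RESULT ==
["ball_in(b1,rmD)", "ball_in(b3,rmB)", "ball_in(b5,rmD)", "free(left)", "robot_in(rmD)"]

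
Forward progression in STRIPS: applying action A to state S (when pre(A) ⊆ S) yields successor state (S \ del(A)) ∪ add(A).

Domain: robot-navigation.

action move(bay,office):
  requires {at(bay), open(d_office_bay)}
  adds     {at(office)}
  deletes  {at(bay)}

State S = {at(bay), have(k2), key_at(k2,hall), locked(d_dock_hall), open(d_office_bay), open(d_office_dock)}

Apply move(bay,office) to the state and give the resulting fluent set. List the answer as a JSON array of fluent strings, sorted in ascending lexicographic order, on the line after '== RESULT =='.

Progress:
  pre ⊆ S: {at(bay), open(d_office_bay)} ⊆ S  — applicable
  S \ del = {have(k2), key_at(k2,hall), locked(d_dock_hall), open(d_office_bay), open(d_office_dock)}
  ∪ add   = {at(office), have(k2), key_at(k2,hall), locked(d_dock_hall), open(d_office_bay), open(d_office_dock)}

== RESULT ==
["at(office)", "have(k2)", "key_at(k2,hall)", "locked(d_dock_hall)", "open(d_office_bay)", "open(d_office_dock)"]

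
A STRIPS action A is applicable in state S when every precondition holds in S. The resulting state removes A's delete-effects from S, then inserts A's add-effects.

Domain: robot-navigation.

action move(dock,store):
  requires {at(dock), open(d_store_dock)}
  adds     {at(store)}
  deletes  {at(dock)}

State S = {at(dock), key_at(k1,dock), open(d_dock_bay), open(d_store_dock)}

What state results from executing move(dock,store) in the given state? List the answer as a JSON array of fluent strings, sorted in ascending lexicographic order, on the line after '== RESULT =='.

Progress:
  pre ⊆ S: {at(dock), open(d_store_dock)} ⊆ S  — applicable
  S \ del = {key_at(k1,dock), open(d_dock_bay), open(d_store_dock)}
  ∪ add   = {at(store), key_at(k1,dock), open(d_dock_bay), open(d_store_dock)}

== RESULT ==
["at(store)", "key_at(k1,dock)", "open(d_dock_bay)", "open(d_store_dock)"]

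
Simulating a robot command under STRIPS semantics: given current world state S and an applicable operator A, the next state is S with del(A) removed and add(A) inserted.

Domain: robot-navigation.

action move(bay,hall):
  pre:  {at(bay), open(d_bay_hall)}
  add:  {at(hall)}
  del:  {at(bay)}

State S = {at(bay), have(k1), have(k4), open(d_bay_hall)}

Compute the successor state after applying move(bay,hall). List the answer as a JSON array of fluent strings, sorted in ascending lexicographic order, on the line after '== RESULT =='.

Compute (S \ del) ∪ add:
  pre ⊆ S: {at(bay), open(d_bay_hall)} ⊆ S  — applicable
  S \ del = {have(k1), have(k4), open(d_bay_hall)}
  ∪ add   = {at(hall), have(k1), have(k4), open(d_bay_hall)}

== RESULT ==
["at(hall)", "have(k1)", "have(k4)", "open(d_bay_hall)"]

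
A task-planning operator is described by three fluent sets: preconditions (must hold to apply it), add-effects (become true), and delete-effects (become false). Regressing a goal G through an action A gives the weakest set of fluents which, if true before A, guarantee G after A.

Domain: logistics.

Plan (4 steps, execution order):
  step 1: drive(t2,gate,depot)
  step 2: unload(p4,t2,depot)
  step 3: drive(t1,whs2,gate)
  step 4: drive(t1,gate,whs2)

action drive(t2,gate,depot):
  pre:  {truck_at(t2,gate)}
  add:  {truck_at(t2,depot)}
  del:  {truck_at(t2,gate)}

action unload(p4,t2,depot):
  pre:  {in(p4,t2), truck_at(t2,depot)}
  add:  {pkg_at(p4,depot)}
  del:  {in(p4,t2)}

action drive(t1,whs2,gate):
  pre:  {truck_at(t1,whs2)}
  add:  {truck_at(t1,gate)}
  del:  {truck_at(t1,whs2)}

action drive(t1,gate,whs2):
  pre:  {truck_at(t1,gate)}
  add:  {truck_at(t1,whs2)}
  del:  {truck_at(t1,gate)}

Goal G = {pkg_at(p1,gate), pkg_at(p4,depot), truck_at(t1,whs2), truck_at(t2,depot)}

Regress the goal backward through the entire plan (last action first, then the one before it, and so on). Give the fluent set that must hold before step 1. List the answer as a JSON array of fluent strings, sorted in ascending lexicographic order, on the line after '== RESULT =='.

Regress step by step:
  through step 4 (drive(t1,gate,whs2)): drop {truck_at(t1,whs2)}, keep {pkg_at(p1,gate), pkg_at(p4,depot), truck_at(t2,depot)}, require {truck_at(t1,gate)}
    → {pkg_at(p1,gate), pkg_at(p4,depot), truck_at(t1,gate), truck_at(t2,depot)}
  through step 3 (drive(t1,whs2,gate)): drop {truck_at(t1,gate)}, keep {pkg_at(p1,gate), pkg_at(p4,depot), truck_at(t2,depot)}, require {truck_at(t1,whs2)}
    → {pkg_at(p1,gate), pkg_at(p4,depot), truck_at(t1,whs2), truck_at(t2,depot)}
  through step 2 (unload(p4,t2,depot)): drop {pkg_at(p4,depot)}, keep {pkg_at(p1,gate), truck_at(t1,whs2), truck_at(t2,depot)}, require {in(p4,t2), truck_at(t2,depot)}
    → {in(p4,t2), pkg_at(p1,gate), truck_at(t1,whs2), truck_at(t2,depot)}
  through step 1 (drive(t2,gate,depot)): drop {truck_at(t2,depot)}, keep {in(p4,t2), pkg_at(p1,gate), truck_at(t1,whs2)}, require {truck_at(t2,gate)}
    → {in(p4,t2), pkg_at(p1,gate), truck_at(t1,whs2), truck_at(t2,gate)}

== RESULT ==
["in(p4,t2)", "pkg_at(p1,gate)", "truck_at(t1,whs2)", "truck_at(t2,gate)"]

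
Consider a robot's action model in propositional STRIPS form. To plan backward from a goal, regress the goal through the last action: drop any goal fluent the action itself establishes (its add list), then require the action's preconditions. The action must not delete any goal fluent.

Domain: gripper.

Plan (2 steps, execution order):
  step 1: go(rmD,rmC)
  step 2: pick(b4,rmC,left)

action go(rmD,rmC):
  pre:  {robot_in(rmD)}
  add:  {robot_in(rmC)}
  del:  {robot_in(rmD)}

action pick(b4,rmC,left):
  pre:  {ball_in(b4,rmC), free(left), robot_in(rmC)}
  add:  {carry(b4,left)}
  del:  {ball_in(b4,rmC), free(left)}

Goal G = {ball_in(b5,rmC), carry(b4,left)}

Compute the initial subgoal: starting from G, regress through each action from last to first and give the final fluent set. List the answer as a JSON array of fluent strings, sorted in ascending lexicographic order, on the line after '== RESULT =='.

Work backward from the goal:
  through step 2 (pick(b4,rmC,left)): drop {carry(b4,left)}, keep {ball_in(b5,rmC)}, require {ball_in(b4,rmC), free(left), robot_in(rmC)}
    → {ball_in(b4,rmC), ball_in(b5,rmC), free(left), robot_in(rmC)}
  through step 1 (go(rmD,rmC)): drop {robot_in(rmC)}, keep {ball_in(b4,rmC), ball_in(b5,rmC), free(left)}, require {robot_in(rmD)}
    → {ball_in(b4,rmC), ball_in(b5,rmC), free(left), robot_in(rmD)}

== RESULT ==
["ball_in(b4,rmC)", "ball_in(b5,rmC)", "free(left)", "robot_in(rmD)"]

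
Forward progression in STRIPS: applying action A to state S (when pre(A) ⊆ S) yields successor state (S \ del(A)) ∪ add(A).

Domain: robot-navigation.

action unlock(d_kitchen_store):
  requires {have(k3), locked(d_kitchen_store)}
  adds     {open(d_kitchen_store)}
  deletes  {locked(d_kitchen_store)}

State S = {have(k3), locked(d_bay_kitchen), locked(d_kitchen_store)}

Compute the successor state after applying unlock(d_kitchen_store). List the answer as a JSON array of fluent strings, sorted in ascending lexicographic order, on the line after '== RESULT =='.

Compute (S \ del) ∪ add:
  pre ⊆ S: {have(k3), locked(d_kitchen_store)} ⊆ S  — applicable
  S \ del = {have(k3), locked(d_bay_kitchen)}
  ∪ add   = {have(k3), locked(d_bay_kitchen), open(d_kitchen_store)}

== RESULT ==
["have(k3)", "locked(d_bay_kitchen)", "open(d_kitchen_store)"]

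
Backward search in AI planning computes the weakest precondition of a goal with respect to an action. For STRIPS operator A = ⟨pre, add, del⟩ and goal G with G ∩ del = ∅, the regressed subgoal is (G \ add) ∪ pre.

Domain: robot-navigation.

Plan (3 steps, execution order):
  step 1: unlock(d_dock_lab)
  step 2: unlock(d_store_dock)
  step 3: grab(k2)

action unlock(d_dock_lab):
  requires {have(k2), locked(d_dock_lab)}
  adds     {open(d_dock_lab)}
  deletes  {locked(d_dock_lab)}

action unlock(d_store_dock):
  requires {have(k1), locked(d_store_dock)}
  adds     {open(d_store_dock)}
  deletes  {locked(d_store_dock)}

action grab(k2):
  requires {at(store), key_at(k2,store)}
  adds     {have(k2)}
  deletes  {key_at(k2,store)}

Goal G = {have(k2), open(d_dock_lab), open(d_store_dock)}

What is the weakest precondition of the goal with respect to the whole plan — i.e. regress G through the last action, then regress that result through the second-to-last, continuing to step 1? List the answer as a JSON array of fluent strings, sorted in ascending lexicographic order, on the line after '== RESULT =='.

Regress step by step:
  through step 3 (grab(k2)): drop {have(k2)}, keep {open(d_dock_lab), open(d_store_dock)}, require {at(store), key_at(k2,store)}
    → {at(store), key_at(k2,store), open(d_dock_lab), open(d_store_dock)}
  through step 2 (unlock(d_store_dock)): drop {open(d_store_dock)}, keep {at(store), key_at(k2,store), open(d_dock_lab)}, require {have(k1), locked(d_store_dock)}
    → {at(store), have(k1), key_at(k2,store), locked(d_store_dock), open(d_dock_lab)}
  through step 1 (unlock(d_dock_lab)): drop {open(d_dock_lab)}, keep {at(store), have(k1), key_at(k2,store), locked(d_store_dock)}, require {have(k2), locked(d_dock_lab)}
    → {at(store), have(k1), have(k2), key_at(k2,store), locked(d_dock_lab), locked(d_store_dock)}

== RESULT ==
["at(store)", "have(k1)", "have(k2)", "key_at(k2,store)", "locked(d_dock_lab)", "locked(d_store_dock)"]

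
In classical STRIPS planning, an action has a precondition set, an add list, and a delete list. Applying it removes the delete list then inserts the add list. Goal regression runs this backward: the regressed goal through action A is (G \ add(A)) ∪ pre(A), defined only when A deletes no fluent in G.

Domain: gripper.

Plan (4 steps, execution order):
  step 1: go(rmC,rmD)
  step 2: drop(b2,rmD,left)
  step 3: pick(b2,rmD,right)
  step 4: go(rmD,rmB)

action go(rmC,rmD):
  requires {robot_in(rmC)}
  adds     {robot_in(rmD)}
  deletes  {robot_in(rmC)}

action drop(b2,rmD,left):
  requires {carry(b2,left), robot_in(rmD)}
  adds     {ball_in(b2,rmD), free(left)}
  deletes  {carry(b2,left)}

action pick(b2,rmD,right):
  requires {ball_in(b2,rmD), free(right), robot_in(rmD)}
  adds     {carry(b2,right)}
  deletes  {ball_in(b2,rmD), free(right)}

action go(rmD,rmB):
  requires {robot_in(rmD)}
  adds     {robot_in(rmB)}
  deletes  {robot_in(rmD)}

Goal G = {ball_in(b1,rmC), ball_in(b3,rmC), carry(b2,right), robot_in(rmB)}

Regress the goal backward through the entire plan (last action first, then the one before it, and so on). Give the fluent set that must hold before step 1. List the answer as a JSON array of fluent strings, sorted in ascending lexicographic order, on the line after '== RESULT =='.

Regress step by step:
  through step 4 (go(rmD,rmB)): drop {robot_in(rmB)}, keep {ball_in(b1,rmC), ball_in(b3,rmC), carry(b2,right)}, require {robot_in(rmD)}
    → {ball_in(b1,rmC), ball_in(b3,rmC), carry(b2,right), robot_in(rmD)}
  through step 3 (pick(b2,rmD,right)): drop {carry(b2,right)}, keep {ball_in(b1,rmC), ball_in(b3,rmC), robot_in(rmD)}, require {ball_in(b2,rmD), free(right), robot_in(rmD)}
    → {ball_in(b1,rmC), ball_in(b2,rmD), ball_in(b3,rmC), free(right), robot_in(rmD)}
  through step 2 (drop(b2,rmD,left)): drop {ball_in(b2,rmD)}, keep {ball_in(b1,rmC), ball_in(b3,rmC), free(right), robot_in(rmD)}, require {carry(b2,left), robot_in(rmD)}
    → {ball_in(b1,rmC), ball_in(b3,rmC), carry(b2,left), free(right), robot_in(rmD)}
  through step 1 (go(rmC,rmD)): drop {robot_in(rmD)}, keep {ball_in(b1,rmC), ball_in(b3,rmC), carry(b2,left), free(right)}, require {robot_in(rmC)}
    → {ball_in(b1,rmC), ball_in(b3,rmC), carry(b2,left), free(right), robot_in(rmC)}

== RESULT ==
["ball_in(b1,rmC)", "ball_in(b3,rmC)", "carry(b2,left)", "free(right)", "robot_in(rmC)"]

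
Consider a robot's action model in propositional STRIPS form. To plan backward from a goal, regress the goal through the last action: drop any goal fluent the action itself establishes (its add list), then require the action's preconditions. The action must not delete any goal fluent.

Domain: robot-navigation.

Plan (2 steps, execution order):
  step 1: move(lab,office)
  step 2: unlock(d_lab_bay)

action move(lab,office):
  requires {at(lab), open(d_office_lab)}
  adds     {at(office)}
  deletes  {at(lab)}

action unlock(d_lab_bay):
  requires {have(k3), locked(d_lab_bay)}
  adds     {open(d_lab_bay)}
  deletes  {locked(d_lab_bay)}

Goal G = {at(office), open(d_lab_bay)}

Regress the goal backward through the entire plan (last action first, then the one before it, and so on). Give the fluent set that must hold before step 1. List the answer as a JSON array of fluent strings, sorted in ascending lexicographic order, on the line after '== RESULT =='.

Work backward from the goal:
  through step 2 (unlock(d_lab_bay)): drop {open(d_lab_bay)}, keep {at(office)}, require {have(k3), locked(d_lab_bay)}
    → {at(office), have(k3), locked(d_lab_bay)}
  through step 1 (move(lab,office)): drop {at(office)}, keep {have(k3), locked(d_lab_bay)}, require {at(lab), open(d_office_lab)}
    → {at(lab), have(k3), locked(d_lab_bay), open(d_office_lab)}

== RESULT ==
["at(lab)", "have(k3)", "locked(d_lab_bay)", "open(d_office_lab)"]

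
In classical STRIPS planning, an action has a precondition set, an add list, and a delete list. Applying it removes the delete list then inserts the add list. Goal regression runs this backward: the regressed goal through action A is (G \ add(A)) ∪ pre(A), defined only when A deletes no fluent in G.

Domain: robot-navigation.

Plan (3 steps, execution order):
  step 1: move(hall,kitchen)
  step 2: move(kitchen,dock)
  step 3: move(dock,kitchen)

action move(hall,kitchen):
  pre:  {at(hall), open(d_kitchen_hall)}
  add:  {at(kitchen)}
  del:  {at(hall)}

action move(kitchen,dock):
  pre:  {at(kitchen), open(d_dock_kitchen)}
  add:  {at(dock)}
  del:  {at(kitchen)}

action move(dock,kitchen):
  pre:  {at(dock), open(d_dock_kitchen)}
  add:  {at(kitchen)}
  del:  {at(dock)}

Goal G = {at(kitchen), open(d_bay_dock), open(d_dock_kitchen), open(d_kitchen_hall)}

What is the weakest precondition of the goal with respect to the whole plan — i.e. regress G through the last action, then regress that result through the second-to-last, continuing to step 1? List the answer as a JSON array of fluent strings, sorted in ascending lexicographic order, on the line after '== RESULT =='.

Regress step by step:
  through step 3 (move(dock,kitchen)): drop {at(kitchen)}, keep {open(d_bay_dock), open(d_dock_kitchen), open(d_kitchen_hall)}, require {at(dock), open(d_dock_kitchen)}
    → {at(dock), open(d_bay_dock), open(d_dock_kitchen), open(d_kitchen_hall)}
  through step 2 (move(kitchen,dock)): drop {at(dock)}, keep {open(d_bay_dock), open(d_dock_kitchen), open(d_kitchen_hall)}, require {at(kitchen), open(d_dock_kitchen)}
    → {at(kitchen), open(d_bay_dock), open(d_dock_kitchen), open(d_kitchen_hall)}
  through step 1 (move(hall,kitchen)): drop {at(kitchen)}, keep {open(d_bay_dock), open(d_dock_kitchen), open(d_kitchen_hall)}, require {at(hall), open(d_kitchen_hall)}
    → {at(hall), open(d_bay_dock), open(d_dock_kitchen), open(d_kitchen_hall)}

== RESULT ==
["at(hall)", "open(d_bay_dock)", "open(d_dock_kitchen)", "open(d_kitchen_hall)"]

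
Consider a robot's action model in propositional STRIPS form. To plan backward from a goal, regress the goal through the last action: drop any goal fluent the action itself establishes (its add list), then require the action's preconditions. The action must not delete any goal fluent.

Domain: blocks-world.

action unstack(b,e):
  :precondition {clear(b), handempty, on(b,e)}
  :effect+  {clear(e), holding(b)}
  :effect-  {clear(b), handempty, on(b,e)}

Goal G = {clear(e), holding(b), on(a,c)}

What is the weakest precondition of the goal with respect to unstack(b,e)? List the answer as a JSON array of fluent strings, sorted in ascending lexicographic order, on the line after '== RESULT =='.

Regress:
  G ∩ del = {}  (empty — regression defined)
  G \ add = {clear(e), holding(b), on(a,c)} \ {clear(e), holding(b)} = {on(a,c)}
  ∪ pre   = {on(a,c)} ∪ {clear(b), handempty, on(b,e)}
          = {clear(b), handempty, on(a,c), on(b,e)}

== RESULT ==
["clear(b)", "handempty", "on(a,c)", "on(b,e)"]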